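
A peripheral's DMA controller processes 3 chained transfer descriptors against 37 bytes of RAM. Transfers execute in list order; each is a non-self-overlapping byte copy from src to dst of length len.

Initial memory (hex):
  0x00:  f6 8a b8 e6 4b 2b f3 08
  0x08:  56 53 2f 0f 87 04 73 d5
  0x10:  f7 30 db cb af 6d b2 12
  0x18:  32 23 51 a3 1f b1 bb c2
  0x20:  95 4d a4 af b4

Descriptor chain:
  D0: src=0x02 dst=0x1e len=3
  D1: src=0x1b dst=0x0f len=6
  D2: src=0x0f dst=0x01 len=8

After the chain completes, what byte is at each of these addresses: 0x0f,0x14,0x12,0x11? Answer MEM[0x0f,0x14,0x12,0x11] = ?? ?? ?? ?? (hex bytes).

#0 dst[0x1e+3] := {0xb8,0xe6,0x4b}
#1 dst[0x0f+6] := {0xa3,0x1f,0xb1,0xb8,0xe6,0x4b}
#2 dst[0x01+8] := {0xa3,0x1f,0xb1,0xb8,0xe6,0x4b,0x6d,0xb2}
query mem[0x0f]=0xa3, mem[0x14]=0x4b, mem[0x12]=0xb8, mem[0x11]=0xb1

MEM[0x0f,0x14,0x12,0x11] = a3 4b b8 b1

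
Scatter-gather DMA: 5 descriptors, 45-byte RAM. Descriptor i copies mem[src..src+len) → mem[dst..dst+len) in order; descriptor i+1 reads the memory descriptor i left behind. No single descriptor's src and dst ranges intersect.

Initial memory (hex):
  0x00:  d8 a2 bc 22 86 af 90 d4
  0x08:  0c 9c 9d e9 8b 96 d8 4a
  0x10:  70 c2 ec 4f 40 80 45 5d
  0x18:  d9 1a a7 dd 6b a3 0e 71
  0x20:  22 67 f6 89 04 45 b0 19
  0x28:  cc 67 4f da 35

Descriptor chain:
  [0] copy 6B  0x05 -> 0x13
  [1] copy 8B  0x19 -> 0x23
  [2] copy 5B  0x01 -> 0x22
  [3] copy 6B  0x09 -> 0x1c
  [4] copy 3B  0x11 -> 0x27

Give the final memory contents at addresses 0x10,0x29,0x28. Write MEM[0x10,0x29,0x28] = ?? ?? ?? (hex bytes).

MEM[0x10,0x29,0x28] = 70 af ec

D0: mem[0x13..0x18] <- [af 90 d4 0c 9c 9d]
D1: mem[0x23..0x2a] <- [1a a7 dd 6b a3 0e 71 22]
D2: mem[0x22..0x26] <- [a2 bc 22 86 af]
D3: mem[0x1c..0x21] <- [9c 9d e9 8b 96 d8]
D4: mem[0x27..0x29] <- [c2 ec af]
query mem[0x10]=0x70, mem[0x29]=0xaf, mem[0x28]=0xec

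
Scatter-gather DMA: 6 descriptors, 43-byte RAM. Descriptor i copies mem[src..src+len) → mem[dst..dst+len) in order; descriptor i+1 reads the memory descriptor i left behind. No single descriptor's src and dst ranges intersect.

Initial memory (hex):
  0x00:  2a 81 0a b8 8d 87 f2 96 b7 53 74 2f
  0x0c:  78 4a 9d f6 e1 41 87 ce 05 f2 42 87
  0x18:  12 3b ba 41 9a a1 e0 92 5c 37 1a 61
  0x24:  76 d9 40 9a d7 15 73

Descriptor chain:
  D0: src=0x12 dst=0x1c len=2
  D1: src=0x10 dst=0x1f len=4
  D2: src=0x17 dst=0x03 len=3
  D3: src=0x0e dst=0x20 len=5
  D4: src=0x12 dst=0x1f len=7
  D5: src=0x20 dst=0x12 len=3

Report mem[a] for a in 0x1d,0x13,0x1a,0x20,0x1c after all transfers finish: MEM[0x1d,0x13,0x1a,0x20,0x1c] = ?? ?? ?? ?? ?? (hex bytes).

  after D0: wrote 2B at 0x1c = 87ce
  after D1: wrote 4B at 0x1f = e14187ce
  after D2: wrote 3B at 0x03 = 87123b
  after D3: wrote 5B at 0x20 = 9df6e14187
  after D4: wrote 7B at 0x1f = 87ce05f2428712
  after D5: wrote 3B at 0x12 = ce05f2
query mem[0x1d]=0xce, mem[0x13]=0x05, mem[0x1a]=0xba, mem[0x20]=0xce, mem[0x1c]=0x87

MEM[0x1d,0x13,0x1a,0x20,0x1c] = ce 05 ba ce 87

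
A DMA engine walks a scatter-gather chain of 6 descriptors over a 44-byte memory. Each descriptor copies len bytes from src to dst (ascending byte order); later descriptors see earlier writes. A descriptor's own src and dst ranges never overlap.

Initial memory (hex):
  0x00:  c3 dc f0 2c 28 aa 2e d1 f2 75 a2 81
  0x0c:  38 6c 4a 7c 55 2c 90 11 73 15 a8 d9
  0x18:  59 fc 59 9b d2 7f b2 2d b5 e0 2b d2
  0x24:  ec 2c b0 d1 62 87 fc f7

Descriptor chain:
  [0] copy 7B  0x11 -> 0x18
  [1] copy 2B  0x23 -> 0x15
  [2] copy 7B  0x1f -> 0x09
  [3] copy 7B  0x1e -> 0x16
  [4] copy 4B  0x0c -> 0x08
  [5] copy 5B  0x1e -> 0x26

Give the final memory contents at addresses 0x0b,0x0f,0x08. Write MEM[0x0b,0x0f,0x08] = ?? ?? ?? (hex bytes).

MEM[0x0b,0x0f,0x08] = 2c 2c 2b

[0] 0x11->0x18 len=7 : 2c 90 11 73 15 a8 d9
[1] 0x23->0x15 len=2 : d2 ec
[2] 0x1f->0x09 len=7 : 2d b5 e0 2b d2 ec 2c
[3] 0x1e->0x16 len=7 : d9 2d b5 e0 2b d2 ec
[4] 0x0c->0x08 len=4 : 2b d2 ec 2c
[5] 0x1e->0x26 len=5 : d9 2d b5 e0 2b
query mem[0x0b]=0x2c, mem[0x0f]=0x2c, mem[0x08]=0x2b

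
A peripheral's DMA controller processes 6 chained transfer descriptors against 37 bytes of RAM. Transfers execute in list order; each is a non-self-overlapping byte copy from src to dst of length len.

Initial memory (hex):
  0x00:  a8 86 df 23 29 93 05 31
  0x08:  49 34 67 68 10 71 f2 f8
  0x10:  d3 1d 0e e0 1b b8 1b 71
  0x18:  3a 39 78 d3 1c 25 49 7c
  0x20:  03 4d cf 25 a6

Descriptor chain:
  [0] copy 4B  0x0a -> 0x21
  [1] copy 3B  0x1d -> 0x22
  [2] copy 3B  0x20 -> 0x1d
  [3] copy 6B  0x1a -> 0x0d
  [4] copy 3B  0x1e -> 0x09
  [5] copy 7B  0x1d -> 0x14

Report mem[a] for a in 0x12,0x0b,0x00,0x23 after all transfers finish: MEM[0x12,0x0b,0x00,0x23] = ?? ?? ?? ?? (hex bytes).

MEM[0x12,0x0b,0x00,0x23] = 25 03 a8 49

D0: mem[0x21..0x24] <- [67 68 10 71]
D1: mem[0x22..0x24] <- [25 49 7c]
D2: mem[0x1d..0x1f] <- [03 67 25]
D3: mem[0x0d..0x12] <- [78 d3 1c 03 67 25]
D4: mem[0x09..0x0b] <- [67 25 03]
D5: mem[0x14..0x1a] <- [03 67 25 03 67 25 49]
query mem[0x12]=0x25, mem[0x0b]=0x03, mem[0x00]=0xa8, mem[0x23]=0x49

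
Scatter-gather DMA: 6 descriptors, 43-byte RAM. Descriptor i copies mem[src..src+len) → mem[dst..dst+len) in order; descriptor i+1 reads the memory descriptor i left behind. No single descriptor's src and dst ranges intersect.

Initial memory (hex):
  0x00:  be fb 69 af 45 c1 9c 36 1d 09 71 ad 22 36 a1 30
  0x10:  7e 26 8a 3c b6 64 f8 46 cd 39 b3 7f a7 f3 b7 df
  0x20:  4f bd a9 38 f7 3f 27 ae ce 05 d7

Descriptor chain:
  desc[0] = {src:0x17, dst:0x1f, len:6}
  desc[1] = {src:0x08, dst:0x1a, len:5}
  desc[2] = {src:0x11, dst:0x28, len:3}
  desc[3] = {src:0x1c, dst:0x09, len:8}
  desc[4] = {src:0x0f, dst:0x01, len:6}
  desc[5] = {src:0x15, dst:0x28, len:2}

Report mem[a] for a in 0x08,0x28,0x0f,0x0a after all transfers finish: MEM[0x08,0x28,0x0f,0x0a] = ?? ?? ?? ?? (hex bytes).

MEM[0x08,0x28,0x0f,0x0a] = 1d 64 b3 ad

D0: mem[0x1f..0x24] <- [46 cd 39 b3 7f a7]
D1: mem[0x1a..0x1e] <- [1d 09 71 ad 22]
D2: mem[0x28..0x2a] <- [26 8a 3c]
D3: mem[0x09..0x10] <- [71 ad 22 46 cd 39 b3 7f]
D4: mem[0x01..0x06] <- [b3 7f 26 8a 3c b6]
D5: mem[0x28..0x29] <- [64 f8]
query mem[0x08]=0x1d, mem[0x28]=0x64, mem[0x0f]=0xb3, mem[0x0a]=0xad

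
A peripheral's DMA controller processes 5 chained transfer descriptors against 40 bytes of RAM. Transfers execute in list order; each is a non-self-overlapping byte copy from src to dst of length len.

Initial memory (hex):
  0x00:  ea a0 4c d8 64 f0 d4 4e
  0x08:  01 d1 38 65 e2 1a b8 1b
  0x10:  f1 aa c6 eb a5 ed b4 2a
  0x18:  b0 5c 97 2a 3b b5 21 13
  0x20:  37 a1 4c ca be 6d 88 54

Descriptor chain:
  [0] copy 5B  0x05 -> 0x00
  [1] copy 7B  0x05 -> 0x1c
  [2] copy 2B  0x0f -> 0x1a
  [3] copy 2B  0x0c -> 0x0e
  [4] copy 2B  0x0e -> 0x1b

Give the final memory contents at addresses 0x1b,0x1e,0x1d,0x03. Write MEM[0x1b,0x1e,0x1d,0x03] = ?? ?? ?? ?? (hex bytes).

  after D0: wrote 5B at 0x00 = f0d44e01d1
  after D1: wrote 7B at 0x1c = f0d44e01d13865
  after D2: wrote 2B at 0x1a = 1bf1
  after D3: wrote 2B at 0x0e = e21a
  after D4: wrote 2B at 0x1b = e21a
query mem[0x1b]=0xe2, mem[0x1e]=0x4e, mem[0x1d]=0xd4, mem[0x03]=0x01

MEM[0x1b,0x1e,0x1d,0x03] = e2 4e d4 01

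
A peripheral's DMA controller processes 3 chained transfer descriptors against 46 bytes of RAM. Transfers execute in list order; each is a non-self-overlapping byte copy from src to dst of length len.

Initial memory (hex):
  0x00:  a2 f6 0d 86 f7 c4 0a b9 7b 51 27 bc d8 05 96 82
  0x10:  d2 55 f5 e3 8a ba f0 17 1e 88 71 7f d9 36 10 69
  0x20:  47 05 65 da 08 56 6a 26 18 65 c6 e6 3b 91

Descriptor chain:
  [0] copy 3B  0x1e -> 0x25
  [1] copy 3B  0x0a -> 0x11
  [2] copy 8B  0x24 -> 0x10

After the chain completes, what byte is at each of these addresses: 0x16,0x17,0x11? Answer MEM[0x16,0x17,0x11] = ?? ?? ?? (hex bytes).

  after D0: wrote 3B at 0x25 = 106947
  after D1: wrote 3B at 0x11 = 27bcd8
  after D2: wrote 8B at 0x10 = 081069471865c6e6
query mem[0x16]=0xc6, mem[0x17]=0xe6, mem[0x11]=0x10

MEM[0x16,0x17,0x11] = c6 e6 10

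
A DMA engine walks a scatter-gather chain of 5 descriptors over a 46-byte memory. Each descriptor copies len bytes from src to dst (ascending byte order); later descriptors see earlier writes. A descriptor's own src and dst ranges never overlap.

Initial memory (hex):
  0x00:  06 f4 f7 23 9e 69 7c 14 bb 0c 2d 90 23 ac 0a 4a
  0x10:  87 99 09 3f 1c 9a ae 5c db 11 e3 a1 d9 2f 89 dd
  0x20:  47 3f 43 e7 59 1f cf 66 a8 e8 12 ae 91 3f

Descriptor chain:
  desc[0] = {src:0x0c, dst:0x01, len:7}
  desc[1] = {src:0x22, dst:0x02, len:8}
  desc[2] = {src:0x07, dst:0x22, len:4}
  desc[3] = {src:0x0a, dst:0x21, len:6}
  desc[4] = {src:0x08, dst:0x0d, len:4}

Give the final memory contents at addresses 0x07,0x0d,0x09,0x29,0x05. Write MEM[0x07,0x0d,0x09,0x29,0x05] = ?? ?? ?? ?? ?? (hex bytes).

MEM[0x07,0x0d,0x09,0x29,0x05] = 66 a8 e8 e8 1f

[0] 0x0c->0x01 len=7 : 23 ac 0a 4a 87 99 09
[1] 0x22->0x02 len=8 : 43 e7 59 1f cf 66 a8 e8
[2] 0x07->0x22 len=4 : 66 a8 e8 2d
[3] 0x0a->0x21 len=6 : 2d 90 23 ac 0a 4a
[4] 0x08->0x0d len=4 : a8 e8 2d 90
query mem[0x07]=0x66, mem[0x0d]=0xa8, mem[0x09]=0xe8, mem[0x29]=0xe8, mem[0x05]=0x1f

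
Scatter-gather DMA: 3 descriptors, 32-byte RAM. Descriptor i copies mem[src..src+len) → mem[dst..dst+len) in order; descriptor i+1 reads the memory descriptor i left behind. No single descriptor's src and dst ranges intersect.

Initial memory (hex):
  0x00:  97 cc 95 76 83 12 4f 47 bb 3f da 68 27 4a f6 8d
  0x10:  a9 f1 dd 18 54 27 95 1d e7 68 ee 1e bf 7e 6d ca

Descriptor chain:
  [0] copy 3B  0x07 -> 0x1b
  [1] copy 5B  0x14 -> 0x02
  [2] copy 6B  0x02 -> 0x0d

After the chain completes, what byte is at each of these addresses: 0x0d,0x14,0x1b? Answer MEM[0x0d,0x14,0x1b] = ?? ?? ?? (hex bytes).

[0] 0x07->0x1b len=3 : 47 bb 3f
[1] 0x14->0x02 len=5 : 54 27 95 1d e7
[2] 0x02->0x0d len=6 : 54 27 95 1d e7 47
query mem[0x0d]=0x54, mem[0x14]=0x54, mem[0x1b]=0x47

MEM[0x0d,0x14,0x1b] = 54 54 47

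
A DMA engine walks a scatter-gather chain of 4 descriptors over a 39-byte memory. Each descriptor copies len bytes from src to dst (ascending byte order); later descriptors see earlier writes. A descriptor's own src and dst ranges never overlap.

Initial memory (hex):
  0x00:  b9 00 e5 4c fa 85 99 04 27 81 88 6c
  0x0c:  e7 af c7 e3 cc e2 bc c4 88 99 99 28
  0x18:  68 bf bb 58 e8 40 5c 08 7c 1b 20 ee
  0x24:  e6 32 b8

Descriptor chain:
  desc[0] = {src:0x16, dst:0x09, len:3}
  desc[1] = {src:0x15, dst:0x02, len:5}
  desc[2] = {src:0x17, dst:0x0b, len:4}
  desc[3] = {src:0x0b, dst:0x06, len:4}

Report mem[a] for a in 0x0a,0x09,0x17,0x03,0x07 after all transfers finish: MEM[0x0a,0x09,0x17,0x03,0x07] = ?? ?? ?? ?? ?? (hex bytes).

#0 dst[0x09+3] := {0x99,0x28,0x68}
#1 dst[0x02+5] := {0x99,0x99,0x28,0x68,0xbf}
#2 dst[0x0b+4] := {0x28,0x68,0xbf,0xbb}
#3 dst[0x06+4] := {0x28,0x68,0xbf,0xbb}
query mem[0x0a]=0x28, mem[0x09]=0xbb, mem[0x17]=0x28, mem[0x03]=0x99, mem[0x07]=0x68

MEM[0x0a,0x09,0x17,0x03,0x07] = 28 bb 28 99 68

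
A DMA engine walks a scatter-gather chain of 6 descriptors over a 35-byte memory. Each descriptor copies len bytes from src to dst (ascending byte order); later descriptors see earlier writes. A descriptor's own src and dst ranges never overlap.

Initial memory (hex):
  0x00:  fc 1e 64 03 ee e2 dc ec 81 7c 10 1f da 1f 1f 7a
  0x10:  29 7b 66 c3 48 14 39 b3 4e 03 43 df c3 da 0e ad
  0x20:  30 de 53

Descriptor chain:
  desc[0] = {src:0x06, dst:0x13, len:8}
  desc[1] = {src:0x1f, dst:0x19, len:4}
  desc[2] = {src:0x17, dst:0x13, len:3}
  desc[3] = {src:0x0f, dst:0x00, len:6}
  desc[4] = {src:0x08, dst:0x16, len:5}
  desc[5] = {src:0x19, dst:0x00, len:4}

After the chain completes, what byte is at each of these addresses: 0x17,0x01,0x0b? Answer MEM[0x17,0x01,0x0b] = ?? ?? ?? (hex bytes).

  after D0: wrote 8B at 0x13 = dcec817c101fda1f
  after D1: wrote 4B at 0x19 = ad30de53
  after D2: wrote 3B at 0x13 = 101fad
  after D3: wrote 6B at 0x00 = 7a297b66101f
  after D4: wrote 5B at 0x16 = 817c101fda
  after D5: wrote 4B at 0x00 = 1fdade53
query mem[0x17]=0x7c, mem[0x01]=0xda, mem[0x0b]=0x1f

MEM[0x17,0x01,0x0b] = 7c da 1f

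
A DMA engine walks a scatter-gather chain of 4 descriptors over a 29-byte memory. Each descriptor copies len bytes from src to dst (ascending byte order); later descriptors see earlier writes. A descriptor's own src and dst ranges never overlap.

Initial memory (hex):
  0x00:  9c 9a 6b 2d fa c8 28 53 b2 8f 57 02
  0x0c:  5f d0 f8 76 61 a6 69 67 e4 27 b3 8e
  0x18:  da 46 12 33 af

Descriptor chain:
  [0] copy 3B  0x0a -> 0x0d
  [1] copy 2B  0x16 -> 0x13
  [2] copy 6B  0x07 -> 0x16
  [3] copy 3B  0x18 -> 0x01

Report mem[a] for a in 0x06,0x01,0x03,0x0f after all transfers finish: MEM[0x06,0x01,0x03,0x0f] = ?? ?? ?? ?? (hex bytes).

MEM[0x06,0x01,0x03,0x0f] = 28 8f 02 5f

[0] 0x0a->0x0d len=3 : 57 02 5f
[1] 0x16->0x13 len=2 : b3 8e
[2] 0x07->0x16 len=6 : 53 b2 8f 57 02 5f
[3] 0x18->0x01 len=3 : 8f 57 02
query mem[0x06]=0x28, mem[0x01]=0x8f, mem[0x03]=0x02, mem[0x0f]=0x5f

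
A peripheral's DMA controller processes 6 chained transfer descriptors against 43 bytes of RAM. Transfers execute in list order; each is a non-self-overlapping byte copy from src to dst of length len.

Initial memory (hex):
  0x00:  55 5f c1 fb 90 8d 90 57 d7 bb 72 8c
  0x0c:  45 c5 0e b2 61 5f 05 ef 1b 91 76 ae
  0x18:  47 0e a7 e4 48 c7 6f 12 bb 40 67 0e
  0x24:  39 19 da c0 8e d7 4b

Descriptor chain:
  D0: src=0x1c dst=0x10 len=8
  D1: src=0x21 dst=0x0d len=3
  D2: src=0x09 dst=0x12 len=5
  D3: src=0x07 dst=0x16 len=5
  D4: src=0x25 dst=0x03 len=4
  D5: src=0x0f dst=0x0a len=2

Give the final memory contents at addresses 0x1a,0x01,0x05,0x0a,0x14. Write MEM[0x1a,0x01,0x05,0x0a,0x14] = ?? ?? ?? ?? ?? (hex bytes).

[0] 0x1c->0x10 len=8 : 48 c7 6f 12 bb 40 67 0e
[1] 0x21->0x0d len=3 : 40 67 0e
[2] 0x09->0x12 len=5 : bb 72 8c 45 40
[3] 0x07->0x16 len=5 : 57 d7 bb 72 8c
[4] 0x25->0x03 len=4 : 19 da c0 8e
[5] 0x0f->0x0a len=2 : 0e 48
query mem[0x1a]=0x8c, mem[0x01]=0x5f, mem[0x05]=0xc0, mem[0x0a]=0x0e, mem[0x14]=0x8c

MEM[0x1a,0x01,0x05,0x0a,0x14] = 8c 5f c0 0e 8c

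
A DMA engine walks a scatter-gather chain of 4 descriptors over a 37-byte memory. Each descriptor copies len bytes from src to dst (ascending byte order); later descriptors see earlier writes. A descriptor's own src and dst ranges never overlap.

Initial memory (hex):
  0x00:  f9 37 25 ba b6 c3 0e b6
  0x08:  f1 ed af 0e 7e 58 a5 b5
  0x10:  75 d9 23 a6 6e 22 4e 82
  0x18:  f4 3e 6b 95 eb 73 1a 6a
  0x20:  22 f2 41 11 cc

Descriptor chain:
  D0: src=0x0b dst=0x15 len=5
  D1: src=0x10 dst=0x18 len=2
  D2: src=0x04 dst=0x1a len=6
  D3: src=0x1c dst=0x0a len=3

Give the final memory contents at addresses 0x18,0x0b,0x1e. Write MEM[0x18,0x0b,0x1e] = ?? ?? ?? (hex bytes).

D0: mem[0x15..0x19] <- [0e 7e 58 a5 b5]
D1: mem[0x18..0x19] <- [75 d9]
D2: mem[0x1a..0x1f] <- [b6 c3 0e b6 f1 ed]
D3: mem[0x0a..0x0c] <- [0e b6 f1]
query mem[0x18]=0x75, mem[0x0b]=0xb6, mem[0x1e]=0xf1

MEM[0x18,0x0b,0x1e] = 75 b6 f1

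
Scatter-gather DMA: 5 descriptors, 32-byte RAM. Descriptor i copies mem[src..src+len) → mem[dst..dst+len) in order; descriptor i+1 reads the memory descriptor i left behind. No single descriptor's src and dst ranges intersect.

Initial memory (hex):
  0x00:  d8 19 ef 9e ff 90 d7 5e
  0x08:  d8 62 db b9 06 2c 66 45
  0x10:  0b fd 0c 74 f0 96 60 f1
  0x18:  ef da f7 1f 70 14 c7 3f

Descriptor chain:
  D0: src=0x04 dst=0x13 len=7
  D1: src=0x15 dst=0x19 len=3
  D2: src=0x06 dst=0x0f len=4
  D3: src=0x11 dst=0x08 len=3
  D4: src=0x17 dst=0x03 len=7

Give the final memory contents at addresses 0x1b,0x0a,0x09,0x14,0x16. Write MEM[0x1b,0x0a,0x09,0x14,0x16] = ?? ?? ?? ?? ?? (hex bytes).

#0 dst[0x13+7] := {0xff,0x90,0xd7,0x5e,0xd8,0x62,0xdb}
#1 dst[0x19+3] := {0xd7,0x5e,0xd8}
#2 dst[0x0f+4] := {0xd7,0x5e,0xd8,0x62}
#3 dst[0x08+3] := {0xd8,0x62,0xff}
#4 dst[0x03+7] := {0xd8,0x62,0xd7,0x5e,0xd8,0x70,0x14}
query mem[0x1b]=0xd8, mem[0x0a]=0xff, mem[0x09]=0x14, mem[0x14]=0x90, mem[0x16]=0x5e

MEM[0x1b,0x0a,0x09,0x14,0x16] = d8 ff 14 90 5e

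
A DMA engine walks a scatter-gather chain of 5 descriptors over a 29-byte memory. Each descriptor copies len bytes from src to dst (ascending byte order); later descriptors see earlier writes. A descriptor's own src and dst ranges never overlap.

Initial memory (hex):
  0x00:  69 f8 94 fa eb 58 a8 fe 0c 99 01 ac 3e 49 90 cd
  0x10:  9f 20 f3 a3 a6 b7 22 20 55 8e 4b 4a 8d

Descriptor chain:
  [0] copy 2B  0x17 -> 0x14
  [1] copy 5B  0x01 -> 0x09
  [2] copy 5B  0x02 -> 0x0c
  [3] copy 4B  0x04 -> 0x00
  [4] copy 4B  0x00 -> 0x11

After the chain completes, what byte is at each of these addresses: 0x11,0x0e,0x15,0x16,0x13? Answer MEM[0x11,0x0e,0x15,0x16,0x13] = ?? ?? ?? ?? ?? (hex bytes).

MEM[0x11,0x0e,0x15,0x16,0x13] = eb eb 55 22 a8

[0] 0x17->0x14 len=2 : 20 55
[1] 0x01->0x09 len=5 : f8 94 fa eb 58
[2] 0x02->0x0c len=5 : 94 fa eb 58 a8
[3] 0x04->0x00 len=4 : eb 58 a8 fe
[4] 0x00->0x11 len=4 : eb 58 a8 fe
query mem[0x11]=0xeb, mem[0x0e]=0xeb, mem[0x15]=0x55, mem[0x16]=0x22, mem[0x13]=0xa8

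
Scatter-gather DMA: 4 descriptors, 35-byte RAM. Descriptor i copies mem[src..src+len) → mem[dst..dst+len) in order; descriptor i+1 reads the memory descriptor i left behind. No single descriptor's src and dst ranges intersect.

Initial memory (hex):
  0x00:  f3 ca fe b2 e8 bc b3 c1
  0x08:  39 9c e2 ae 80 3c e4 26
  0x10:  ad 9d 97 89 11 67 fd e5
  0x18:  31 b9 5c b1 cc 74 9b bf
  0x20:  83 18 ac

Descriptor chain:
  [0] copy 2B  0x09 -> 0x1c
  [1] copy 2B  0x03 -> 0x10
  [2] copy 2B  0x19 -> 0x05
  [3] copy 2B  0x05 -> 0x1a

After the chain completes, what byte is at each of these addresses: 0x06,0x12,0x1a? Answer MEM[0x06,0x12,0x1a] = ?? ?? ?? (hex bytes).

D0: mem[0x1c..0x1d] <- [9c e2]
D1: mem[0x10..0x11] <- [b2 e8]
D2: mem[0x05..0x06] <- [b9 5c]
D3: mem[0x1a..0x1b] <- [b9 5c]
query mem[0x06]=0x5c, mem[0x12]=0x97, mem[0x1a]=0xb9

MEM[0x06,0x12,0x1a] = 5c 97 b9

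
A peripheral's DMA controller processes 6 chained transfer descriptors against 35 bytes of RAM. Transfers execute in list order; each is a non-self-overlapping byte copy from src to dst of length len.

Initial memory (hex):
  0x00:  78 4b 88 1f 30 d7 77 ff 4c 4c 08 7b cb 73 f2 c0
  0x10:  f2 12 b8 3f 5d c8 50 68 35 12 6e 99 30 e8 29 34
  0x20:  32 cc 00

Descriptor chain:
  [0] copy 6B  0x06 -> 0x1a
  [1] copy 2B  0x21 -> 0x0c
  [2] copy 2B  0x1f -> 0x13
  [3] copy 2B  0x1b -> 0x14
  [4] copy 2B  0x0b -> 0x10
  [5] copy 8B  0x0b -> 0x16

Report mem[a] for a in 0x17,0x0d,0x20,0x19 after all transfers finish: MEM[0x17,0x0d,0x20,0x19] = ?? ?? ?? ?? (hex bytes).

  after D0: wrote 6B at 0x1a = 77ff4c4c087b
  after D1: wrote 2B at 0x0c = cc00
  after D2: wrote 2B at 0x13 = 7b32
  after D3: wrote 2B at 0x14 = ff4c
  after D4: wrote 2B at 0x10 = 7bcc
  after D5: wrote 8B at 0x16 = 7bcc00f2c07bccb8
query mem[0x17]=0xcc, mem[0x0d]=0x00, mem[0x20]=0x32, mem[0x19]=0xf2

MEM[0x17,0x0d,0x20,0x19] = cc 00 32 f2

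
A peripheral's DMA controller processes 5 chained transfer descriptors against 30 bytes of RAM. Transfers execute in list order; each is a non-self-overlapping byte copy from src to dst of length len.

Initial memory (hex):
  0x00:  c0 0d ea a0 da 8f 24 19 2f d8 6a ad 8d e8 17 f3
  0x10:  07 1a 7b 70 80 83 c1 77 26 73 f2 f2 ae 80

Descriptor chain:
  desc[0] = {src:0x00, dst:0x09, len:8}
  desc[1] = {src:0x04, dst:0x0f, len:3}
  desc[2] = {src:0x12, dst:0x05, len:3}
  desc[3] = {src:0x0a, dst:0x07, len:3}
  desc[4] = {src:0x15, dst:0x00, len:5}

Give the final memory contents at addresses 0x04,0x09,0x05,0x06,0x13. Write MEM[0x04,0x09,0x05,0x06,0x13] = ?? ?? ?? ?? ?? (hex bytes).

MEM[0x04,0x09,0x05,0x06,0x13] = 73 a0 7b 70 70

#0 dst[0x09+8] := {0xc0,0x0d,0xea,0xa0,0xda,0x8f,0x24,0x19}
#1 dst[0x0f+3] := {0xda,0x8f,0x24}
#2 dst[0x05+3] := {0x7b,0x70,0x80}
#3 dst[0x07+3] := {0x0d,0xea,0xa0}
#4 dst[0x00+5] := {0x83,0xc1,0x77,0x26,0x73}
query mem[0x04]=0x73, mem[0x09]=0xa0, mem[0x05]=0x7b, mem[0x06]=0x70, mem[0x13]=0x70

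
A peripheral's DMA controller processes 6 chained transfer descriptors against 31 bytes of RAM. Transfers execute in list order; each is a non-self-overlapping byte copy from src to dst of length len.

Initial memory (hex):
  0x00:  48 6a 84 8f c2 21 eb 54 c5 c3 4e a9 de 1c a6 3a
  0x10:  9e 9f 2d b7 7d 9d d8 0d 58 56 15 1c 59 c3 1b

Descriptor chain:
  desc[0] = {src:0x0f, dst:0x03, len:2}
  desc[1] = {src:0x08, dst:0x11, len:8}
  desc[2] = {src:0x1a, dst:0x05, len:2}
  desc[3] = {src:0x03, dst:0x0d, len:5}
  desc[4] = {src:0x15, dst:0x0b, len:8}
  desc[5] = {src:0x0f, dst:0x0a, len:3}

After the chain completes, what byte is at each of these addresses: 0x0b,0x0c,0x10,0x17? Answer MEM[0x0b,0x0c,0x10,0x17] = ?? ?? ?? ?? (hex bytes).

  after D0: wrote 2B at 0x03 = 3a9e
  after D1: wrote 8B at 0x11 = c5c34ea9de1ca63a
  after D2: wrote 2B at 0x05 = 151c
  after D3: wrote 5B at 0x0d = 3a9e151c54
  after D4: wrote 8B at 0x0b = de1ca63a56151c59
  after D5: wrote 3B at 0x0a = 56151c
query mem[0x0b]=0x15, mem[0x0c]=0x1c, mem[0x10]=0x15, mem[0x17]=0xa6

MEM[0x0b,0x0c,0x10,0x17] = 15 1c 15 a6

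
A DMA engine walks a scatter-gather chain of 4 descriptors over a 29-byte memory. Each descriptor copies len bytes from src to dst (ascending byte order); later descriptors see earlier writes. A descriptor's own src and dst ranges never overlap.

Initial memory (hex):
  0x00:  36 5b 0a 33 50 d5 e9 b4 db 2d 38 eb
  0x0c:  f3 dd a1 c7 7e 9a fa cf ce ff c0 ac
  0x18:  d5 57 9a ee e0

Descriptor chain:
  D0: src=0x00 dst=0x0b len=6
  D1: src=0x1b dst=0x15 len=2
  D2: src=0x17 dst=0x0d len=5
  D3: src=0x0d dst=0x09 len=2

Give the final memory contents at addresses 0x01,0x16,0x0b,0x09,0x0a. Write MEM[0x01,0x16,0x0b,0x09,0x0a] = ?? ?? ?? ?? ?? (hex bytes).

  after D0: wrote 6B at 0x0b = 365b0a3350d5
  after D1: wrote 2B at 0x15 = eee0
  after D2: wrote 5B at 0x0d = acd5579aee
  after D3: wrote 2B at 0x09 = acd5
query mem[0x01]=0x5b, mem[0x16]=0xe0, mem[0x0b]=0x36, mem[0x09]=0xac, mem[0x0a]=0xd5

MEM[0x01,0x16,0x0b,0x09,0x0a] = 5b e0 36 ac d5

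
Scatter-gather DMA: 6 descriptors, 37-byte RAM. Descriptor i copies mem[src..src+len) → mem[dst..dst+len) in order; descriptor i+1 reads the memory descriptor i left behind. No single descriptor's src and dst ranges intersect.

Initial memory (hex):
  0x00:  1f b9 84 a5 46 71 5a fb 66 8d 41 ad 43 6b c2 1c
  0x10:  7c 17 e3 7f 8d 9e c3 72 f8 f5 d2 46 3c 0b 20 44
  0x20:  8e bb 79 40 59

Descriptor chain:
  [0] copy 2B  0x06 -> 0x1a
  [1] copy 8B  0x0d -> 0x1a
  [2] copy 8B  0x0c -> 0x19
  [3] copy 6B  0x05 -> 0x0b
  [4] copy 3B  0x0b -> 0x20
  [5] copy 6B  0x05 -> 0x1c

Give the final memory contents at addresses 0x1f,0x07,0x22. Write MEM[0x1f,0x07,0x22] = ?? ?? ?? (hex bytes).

MEM[0x1f,0x07,0x22] = 66 fb fb

#0 dst[0x1a+2] := {0x5a,0xfb}
#1 dst[0x1a+8] := {0x6b,0xc2,0x1c,0x7c,0x17,0xe3,0x7f,0x8d}
#2 dst[0x19+8] := {0x43,0x6b,0xc2,0x1c,0x7c,0x17,0xe3,0x7f}
#3 dst[0x0b+6] := {0x71,0x5a,0xfb,0x66,0x8d,0x41}
#4 dst[0x20+3] := {0x71,0x5a,0xfb}
#5 dst[0x1c+6] := {0x71,0x5a,0xfb,0x66,0x8d,0x41}
query mem[0x1f]=0x66, mem[0x07]=0xfb, mem[0x22]=0xfb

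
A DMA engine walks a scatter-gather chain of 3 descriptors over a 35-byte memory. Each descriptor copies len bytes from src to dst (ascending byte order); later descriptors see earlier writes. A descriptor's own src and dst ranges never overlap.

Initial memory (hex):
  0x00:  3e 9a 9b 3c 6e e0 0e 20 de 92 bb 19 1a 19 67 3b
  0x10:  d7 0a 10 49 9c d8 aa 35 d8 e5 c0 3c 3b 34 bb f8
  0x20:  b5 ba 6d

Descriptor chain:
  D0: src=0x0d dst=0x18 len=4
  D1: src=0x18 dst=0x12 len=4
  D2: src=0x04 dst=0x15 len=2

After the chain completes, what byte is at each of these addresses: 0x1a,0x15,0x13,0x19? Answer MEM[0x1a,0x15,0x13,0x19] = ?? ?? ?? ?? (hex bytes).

MEM[0x1a,0x15,0x13,0x19] = 3b 6e 67 67

[0] 0x0d->0x18 len=4 : 19 67 3b d7
[1] 0x18->0x12 len=4 : 19 67 3b d7
[2] 0x04->0x15 len=2 : 6e e0
query mem[0x1a]=0x3b, mem[0x15]=0x6e, mem[0x13]=0x67, mem[0x19]=0x67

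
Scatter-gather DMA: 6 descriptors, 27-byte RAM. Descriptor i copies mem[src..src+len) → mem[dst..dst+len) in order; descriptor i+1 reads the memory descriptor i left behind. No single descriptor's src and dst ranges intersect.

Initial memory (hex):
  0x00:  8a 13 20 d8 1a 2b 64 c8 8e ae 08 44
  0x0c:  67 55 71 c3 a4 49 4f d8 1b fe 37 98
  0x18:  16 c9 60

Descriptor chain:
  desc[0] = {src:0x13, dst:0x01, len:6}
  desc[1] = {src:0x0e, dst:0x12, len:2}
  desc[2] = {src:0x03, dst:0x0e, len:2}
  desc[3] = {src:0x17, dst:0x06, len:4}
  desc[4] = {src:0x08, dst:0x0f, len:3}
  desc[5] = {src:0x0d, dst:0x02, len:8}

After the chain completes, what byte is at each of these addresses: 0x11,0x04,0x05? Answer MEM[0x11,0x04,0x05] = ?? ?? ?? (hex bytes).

  after D0: wrote 6B at 0x01 = d81bfe379816
  after D1: wrote 2B at 0x12 = 71c3
  after D2: wrote 2B at 0x0e = fe37
  after D3: wrote 4B at 0x06 = 9816c960
  after D4: wrote 3B at 0x0f = c96008
  after D5: wrote 8B at 0x02 = 55fec9600871c31b
query mem[0x11]=0x08, mem[0x04]=0xc9, mem[0x05]=0x60

MEM[0x11,0x04,0x05] = 08 c9 60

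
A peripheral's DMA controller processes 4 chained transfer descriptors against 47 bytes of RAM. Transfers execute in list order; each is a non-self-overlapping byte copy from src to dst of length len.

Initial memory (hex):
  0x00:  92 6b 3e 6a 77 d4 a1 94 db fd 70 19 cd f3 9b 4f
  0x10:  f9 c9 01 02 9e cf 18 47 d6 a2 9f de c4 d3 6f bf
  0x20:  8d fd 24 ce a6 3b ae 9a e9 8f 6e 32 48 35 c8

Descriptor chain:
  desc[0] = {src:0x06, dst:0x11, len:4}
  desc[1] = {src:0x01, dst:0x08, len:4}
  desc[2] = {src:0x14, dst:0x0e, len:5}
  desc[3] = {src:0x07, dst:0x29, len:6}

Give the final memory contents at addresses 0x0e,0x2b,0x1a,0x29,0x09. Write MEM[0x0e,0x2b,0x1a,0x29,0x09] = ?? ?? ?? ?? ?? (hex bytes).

D0: mem[0x11..0x14] <- [a1 94 db fd]
D1: mem[0x08..0x0b] <- [6b 3e 6a 77]
D2: mem[0x0e..0x12] <- [fd cf 18 47 d6]
D3: mem[0x29..0x2e] <- [94 6b 3e 6a 77 cd]
query mem[0x0e]=0xfd, mem[0x2b]=0x3e, mem[0x1a]=0x9f, mem[0x29]=0x94, mem[0x09]=0x3e

MEM[0x0e,0x2b,0x1a,0x29,0x09] = fd 3e 9f 94 3e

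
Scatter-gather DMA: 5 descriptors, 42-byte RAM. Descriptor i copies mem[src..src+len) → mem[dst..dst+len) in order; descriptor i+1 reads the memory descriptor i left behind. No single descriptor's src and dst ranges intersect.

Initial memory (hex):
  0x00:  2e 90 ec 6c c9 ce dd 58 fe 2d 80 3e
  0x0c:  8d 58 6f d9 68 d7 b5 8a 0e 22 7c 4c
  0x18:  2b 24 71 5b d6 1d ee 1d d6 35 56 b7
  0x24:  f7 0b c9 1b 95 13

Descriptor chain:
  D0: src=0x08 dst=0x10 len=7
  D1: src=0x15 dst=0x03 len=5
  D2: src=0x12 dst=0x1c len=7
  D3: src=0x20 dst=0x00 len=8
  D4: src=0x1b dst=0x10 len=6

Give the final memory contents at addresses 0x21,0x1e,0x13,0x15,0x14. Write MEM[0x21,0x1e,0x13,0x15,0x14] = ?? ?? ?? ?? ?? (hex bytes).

MEM[0x21,0x1e,0x13,0x15,0x14] = 4c 8d 8d 6f 58

[0] 0x08->0x10 len=7 : fe 2d 80 3e 8d 58 6f
[1] 0x15->0x03 len=5 : 58 6f 4c 2b 24
[2] 0x12->0x1c len=7 : 80 3e 8d 58 6f 4c 2b
[3] 0x20->0x00 len=8 : 6f 4c 2b b7 f7 0b c9 1b
[4] 0x1b->0x10 len=6 : 5b 80 3e 8d 58 6f
query mem[0x21]=0x4c, mem[0x1e]=0x8d, mem[0x13]=0x8d, mem[0x15]=0x6f, mem[0x14]=0x58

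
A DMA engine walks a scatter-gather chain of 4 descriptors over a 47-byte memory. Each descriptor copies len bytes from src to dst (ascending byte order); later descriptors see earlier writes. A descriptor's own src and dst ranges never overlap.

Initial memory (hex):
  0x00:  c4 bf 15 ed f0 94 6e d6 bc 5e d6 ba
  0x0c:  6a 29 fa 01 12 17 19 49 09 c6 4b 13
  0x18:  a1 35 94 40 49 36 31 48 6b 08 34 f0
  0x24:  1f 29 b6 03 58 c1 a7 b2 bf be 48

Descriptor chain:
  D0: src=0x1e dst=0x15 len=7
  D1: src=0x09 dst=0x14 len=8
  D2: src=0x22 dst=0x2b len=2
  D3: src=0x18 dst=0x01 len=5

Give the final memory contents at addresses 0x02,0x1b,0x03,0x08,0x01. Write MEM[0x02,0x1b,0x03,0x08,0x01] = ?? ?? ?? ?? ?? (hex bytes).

MEM[0x02,0x1b,0x03,0x08,0x01] = fa 12 01 bc 29

D0: mem[0x15..0x1b] <- [31 48 6b 08 34 f0 1f]
D1: mem[0x14..0x1b] <- [5e d6 ba 6a 29 fa 01 12]
D2: mem[0x2b..0x2c] <- [34 f0]
D3: mem[0x01..0x05] <- [29 fa 01 12 49]
query mem[0x02]=0xfa, mem[0x1b]=0x12, mem[0x03]=0x01, mem[0x08]=0xbc, mem[0x01]=0x29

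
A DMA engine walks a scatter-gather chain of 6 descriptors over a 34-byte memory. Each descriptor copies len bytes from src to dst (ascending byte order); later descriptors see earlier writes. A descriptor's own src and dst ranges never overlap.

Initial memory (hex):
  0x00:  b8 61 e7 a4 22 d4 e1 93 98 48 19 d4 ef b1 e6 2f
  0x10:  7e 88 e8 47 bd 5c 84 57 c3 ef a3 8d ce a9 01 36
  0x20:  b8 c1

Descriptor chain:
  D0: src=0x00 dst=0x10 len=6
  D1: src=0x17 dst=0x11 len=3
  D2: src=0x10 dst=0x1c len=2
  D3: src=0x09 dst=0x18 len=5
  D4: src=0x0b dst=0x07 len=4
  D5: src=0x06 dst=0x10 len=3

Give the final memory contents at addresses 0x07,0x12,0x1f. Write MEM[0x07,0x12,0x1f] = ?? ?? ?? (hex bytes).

MEM[0x07,0x12,0x1f] = d4 ef 36

#0 dst[0x10+6] := {0xb8,0x61,0xe7,0xa4,0x22,0xd4}
#1 dst[0x11+3] := {0x57,0xc3,0xef}
#2 dst[0x1c+2] := {0xb8,0x57}
#3 dst[0x18+5] := {0x48,0x19,0xd4,0xef,0xb1}
#4 dst[0x07+4] := {0xd4,0xef,0xb1,0xe6}
#5 dst[0x10+3] := {0xe1,0xd4,0xef}
query mem[0x07]=0xd4, mem[0x12]=0xef, mem[0x1f]=0x36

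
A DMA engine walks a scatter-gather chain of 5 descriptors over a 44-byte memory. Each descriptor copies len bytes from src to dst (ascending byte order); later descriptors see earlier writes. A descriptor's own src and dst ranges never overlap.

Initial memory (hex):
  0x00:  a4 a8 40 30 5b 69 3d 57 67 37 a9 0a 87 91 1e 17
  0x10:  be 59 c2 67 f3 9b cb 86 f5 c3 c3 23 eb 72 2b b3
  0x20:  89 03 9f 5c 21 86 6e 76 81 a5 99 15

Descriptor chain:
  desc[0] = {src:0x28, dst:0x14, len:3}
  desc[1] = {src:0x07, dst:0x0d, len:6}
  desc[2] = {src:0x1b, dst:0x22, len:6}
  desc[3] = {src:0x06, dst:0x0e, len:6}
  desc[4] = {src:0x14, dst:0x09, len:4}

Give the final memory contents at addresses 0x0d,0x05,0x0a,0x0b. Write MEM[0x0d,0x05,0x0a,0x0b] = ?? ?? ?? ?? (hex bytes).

#0 dst[0x14+3] := {0x81,0xa5,0x99}
#1 dst[0x0d+6] := {0x57,0x67,0x37,0xa9,0x0a,0x87}
#2 dst[0x22+6] := {0x23,0xeb,0x72,0x2b,0xb3,0x89}
#3 dst[0x0e+6] := {0x3d,0x57,0x67,0x37,0xa9,0x0a}
#4 dst[0x09+4] := {0x81,0xa5,0x99,0x86}
query mem[0x0d]=0x57, mem[0x05]=0x69, mem[0x0a]=0xa5, mem[0x0b]=0x99

MEM[0x0d,0x05,0x0a,0x0b] = 57 69 a5 99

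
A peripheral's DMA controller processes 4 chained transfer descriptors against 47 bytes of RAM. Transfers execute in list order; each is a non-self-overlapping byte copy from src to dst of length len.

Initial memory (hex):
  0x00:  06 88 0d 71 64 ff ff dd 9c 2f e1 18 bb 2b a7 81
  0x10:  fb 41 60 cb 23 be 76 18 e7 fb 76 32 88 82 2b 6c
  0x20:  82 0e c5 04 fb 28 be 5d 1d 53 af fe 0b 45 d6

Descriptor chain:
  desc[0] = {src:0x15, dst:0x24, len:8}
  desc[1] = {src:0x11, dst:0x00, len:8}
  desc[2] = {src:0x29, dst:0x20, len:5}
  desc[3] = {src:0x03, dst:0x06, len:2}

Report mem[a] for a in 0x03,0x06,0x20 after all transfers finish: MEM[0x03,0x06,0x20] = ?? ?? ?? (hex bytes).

MEM[0x03,0x06,0x20] = 23 23 76

D0: mem[0x24..0x2b] <- [be 76 18 e7 fb 76 32 88]
D1: mem[0x00..0x07] <- [41 60 cb 23 be 76 18 e7]
D2: mem[0x20..0x24] <- [76 32 88 0b 45]
D3: mem[0x06..0x07] <- [23 be]
query mem[0x03]=0x23, mem[0x06]=0x23, mem[0x20]=0x76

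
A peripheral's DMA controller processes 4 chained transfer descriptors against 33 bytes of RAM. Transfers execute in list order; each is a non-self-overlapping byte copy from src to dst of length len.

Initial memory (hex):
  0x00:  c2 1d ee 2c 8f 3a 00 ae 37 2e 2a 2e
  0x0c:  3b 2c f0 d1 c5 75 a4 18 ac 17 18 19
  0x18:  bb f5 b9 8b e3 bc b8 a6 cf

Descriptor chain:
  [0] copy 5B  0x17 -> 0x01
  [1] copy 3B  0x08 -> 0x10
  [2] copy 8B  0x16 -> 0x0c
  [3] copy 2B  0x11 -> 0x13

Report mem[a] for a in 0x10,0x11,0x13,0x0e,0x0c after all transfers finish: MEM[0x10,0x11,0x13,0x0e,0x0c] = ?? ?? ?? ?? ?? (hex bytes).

MEM[0x10,0x11,0x13,0x0e,0x0c] = b9 8b 8b bb 18

#0 dst[0x01+5] := {0x19,0xbb,0xf5,0xb9,0x8b}
#1 dst[0x10+3] := {0x37,0x2e,0x2a}
#2 dst[0x0c+8] := {0x18,0x19,0xbb,0xf5,0xb9,0x8b,0xe3,0xbc}
#3 dst[0x13+2] := {0x8b,0xe3}
query mem[0x10]=0xb9, mem[0x11]=0x8b, mem[0x13]=0x8b, mem[0x0e]=0xbb, mem[0x0c]=0x18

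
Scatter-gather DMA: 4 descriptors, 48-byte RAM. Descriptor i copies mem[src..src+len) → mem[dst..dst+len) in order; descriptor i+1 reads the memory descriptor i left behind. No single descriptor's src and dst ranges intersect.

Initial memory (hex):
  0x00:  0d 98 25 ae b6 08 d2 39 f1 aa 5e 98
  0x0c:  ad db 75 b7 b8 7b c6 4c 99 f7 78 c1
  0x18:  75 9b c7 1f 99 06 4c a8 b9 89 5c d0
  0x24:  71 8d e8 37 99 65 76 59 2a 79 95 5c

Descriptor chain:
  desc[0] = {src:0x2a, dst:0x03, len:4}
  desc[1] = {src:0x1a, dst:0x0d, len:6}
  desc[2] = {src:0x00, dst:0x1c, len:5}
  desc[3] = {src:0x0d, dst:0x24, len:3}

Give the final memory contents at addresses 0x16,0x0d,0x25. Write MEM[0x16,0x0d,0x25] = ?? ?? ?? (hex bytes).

MEM[0x16,0x0d,0x25] = 78 c7 1f

#0 dst[0x03+4] := {0x76,0x59,0x2a,0x79}
#1 dst[0x0d+6] := {0xc7,0x1f,0x99,0x06,0x4c,0xa8}
#2 dst[0x1c+5] := {0x0d,0x98,0x25,0x76,0x59}
#3 dst[0x24+3] := {0xc7,0x1f,0x99}
query mem[0x16]=0x78, mem[0x0d]=0xc7, mem[0x25]=0x1f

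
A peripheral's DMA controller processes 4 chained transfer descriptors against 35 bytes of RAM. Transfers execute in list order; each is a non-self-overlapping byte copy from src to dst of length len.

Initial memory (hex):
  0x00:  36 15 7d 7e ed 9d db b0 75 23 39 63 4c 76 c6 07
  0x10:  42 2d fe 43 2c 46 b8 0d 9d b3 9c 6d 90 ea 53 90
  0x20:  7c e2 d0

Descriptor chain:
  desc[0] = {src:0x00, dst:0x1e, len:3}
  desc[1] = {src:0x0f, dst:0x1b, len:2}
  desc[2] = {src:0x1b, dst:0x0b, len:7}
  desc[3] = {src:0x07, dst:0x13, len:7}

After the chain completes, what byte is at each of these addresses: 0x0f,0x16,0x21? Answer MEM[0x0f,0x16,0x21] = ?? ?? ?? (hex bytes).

MEM[0x0f,0x16,0x21] = 15 39 e2

#0 dst[0x1e+3] := {0x36,0x15,0x7d}
#1 dst[0x1b+2] := {0x07,0x42}
#2 dst[0x0b+7] := {0x07,0x42,0xea,0x36,0x15,0x7d,0xe2}
#3 dst[0x13+7] := {0xb0,0x75,0x23,0x39,0x07,0x42,0xea}
query mem[0x0f]=0x15, mem[0x16]=0x39, mem[0x21]=0xe2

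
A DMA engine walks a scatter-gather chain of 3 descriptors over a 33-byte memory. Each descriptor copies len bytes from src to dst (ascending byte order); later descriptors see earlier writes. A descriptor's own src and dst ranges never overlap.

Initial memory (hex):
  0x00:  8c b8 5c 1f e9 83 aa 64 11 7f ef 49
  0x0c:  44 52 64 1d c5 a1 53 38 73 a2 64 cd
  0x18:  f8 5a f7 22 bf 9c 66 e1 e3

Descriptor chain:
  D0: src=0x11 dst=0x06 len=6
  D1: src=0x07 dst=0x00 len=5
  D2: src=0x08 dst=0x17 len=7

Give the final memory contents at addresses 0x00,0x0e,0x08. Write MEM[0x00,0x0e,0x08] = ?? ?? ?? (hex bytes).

#0 dst[0x06+6] := {0xa1,0x53,0x38,0x73,0xa2,0x64}
#1 dst[0x00+5] := {0x53,0x38,0x73,0xa2,0x64}
#2 dst[0x17+7] := {0x38,0x73,0xa2,0x64,0x44,0x52,0x64}
query mem[0x00]=0x53, mem[0x0e]=0x64, mem[0x08]=0x38

MEM[0x00,0x0e,0x08] = 53 64 38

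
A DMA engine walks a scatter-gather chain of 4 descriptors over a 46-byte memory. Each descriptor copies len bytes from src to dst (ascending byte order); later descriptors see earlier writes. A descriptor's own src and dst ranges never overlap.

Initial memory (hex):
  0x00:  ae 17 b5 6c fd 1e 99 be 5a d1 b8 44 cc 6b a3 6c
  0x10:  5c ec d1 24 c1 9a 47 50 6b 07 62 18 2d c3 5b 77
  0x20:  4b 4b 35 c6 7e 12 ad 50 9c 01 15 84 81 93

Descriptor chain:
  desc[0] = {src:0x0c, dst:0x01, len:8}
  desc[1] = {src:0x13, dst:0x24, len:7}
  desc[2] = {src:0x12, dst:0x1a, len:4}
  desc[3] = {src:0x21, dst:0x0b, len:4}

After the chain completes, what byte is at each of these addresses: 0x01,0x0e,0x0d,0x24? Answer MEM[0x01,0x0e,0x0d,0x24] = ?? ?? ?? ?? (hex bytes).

MEM[0x01,0x0e,0x0d,0x24] = cc 24 c6 24

#0 dst[0x01+8] := {0xcc,0x6b,0xa3,0x6c,0x5c,0xec,0xd1,0x24}
#1 dst[0x24+7] := {0x24,0xc1,0x9a,0x47,0x50,0x6b,0x07}
#2 dst[0x1a+4] := {0xd1,0x24,0xc1,0x9a}
#3 dst[0x0b+4] := {0x4b,0x35,0xc6,0x24}
query mem[0x01]=0xcc, mem[0x0e]=0x24, mem[0x0d]=0xc6, mem[0x24]=0x24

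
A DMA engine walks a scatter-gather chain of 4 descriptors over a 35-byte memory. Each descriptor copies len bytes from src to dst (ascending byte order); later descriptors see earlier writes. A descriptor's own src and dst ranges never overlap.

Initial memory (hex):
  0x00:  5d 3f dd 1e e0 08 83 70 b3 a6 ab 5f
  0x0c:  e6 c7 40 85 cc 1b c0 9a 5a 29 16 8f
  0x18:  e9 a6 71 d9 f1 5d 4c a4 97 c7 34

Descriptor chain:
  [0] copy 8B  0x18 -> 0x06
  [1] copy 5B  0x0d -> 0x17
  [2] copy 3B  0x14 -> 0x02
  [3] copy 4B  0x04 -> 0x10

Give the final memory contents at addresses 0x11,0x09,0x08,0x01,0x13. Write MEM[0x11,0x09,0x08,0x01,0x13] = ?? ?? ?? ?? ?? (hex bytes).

  after D0: wrote 8B at 0x06 = e9a671d9f15d4ca4
  after D1: wrote 5B at 0x17 = a44085cc1b
  after D2: wrote 3B at 0x02 = 5a2916
  after D3: wrote 4B at 0x10 = 1608e9a6
query mem[0x11]=0x08, mem[0x09]=0xd9, mem[0x08]=0x71, mem[0x01]=0x3f, mem[0x13]=0xa6

MEM[0x11,0x09,0x08,0x01,0x13] = 08 d9 71 3f a6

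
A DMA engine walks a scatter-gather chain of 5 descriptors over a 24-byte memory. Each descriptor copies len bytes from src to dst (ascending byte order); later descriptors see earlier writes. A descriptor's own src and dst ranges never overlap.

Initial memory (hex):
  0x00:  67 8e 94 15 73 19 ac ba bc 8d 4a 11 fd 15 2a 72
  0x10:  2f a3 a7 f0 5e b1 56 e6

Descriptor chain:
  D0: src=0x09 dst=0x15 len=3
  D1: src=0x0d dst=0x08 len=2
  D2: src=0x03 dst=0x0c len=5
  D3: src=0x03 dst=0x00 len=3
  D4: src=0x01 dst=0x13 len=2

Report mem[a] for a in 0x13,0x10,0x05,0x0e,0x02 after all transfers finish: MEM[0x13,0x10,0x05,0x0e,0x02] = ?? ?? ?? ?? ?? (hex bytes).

MEM[0x13,0x10,0x05,0x0e,0x02] = 73 ba 19 19 19

  after D0: wrote 3B at 0x15 = 8d4a11
  after D1: wrote 2B at 0x08 = 152a
  after D2: wrote 5B at 0x0c = 157319acba
  after D3: wrote 3B at 0x00 = 157319
  after D4: wrote 2B at 0x13 = 7319
query mem[0x13]=0x73, mem[0x10]=0xba, mem[0x05]=0x19, mem[0x0e]=0x19, mem[0x02]=0x19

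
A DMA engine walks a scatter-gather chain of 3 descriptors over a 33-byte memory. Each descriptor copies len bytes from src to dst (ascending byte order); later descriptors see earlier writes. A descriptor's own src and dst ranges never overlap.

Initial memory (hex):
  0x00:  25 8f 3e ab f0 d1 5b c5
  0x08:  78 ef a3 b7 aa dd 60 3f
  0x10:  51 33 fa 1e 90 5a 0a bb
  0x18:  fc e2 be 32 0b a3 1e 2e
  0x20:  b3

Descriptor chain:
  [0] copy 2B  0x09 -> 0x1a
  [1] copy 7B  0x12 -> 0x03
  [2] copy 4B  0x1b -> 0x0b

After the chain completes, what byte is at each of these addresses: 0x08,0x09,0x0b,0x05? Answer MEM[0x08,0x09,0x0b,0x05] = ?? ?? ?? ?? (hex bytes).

MEM[0x08,0x09,0x0b,0x05] = bb fc a3 90

D0: mem[0x1a..0x1b] <- [ef a3]
D1: mem[0x03..0x09] <- [fa 1e 90 5a 0a bb fc]
D2: mem[0x0b..0x0e] <- [a3 0b a3 1e]
query mem[0x08]=0xbb, mem[0x09]=0xfc, mem[0x0b]=0xa3, mem[0x05]=0x90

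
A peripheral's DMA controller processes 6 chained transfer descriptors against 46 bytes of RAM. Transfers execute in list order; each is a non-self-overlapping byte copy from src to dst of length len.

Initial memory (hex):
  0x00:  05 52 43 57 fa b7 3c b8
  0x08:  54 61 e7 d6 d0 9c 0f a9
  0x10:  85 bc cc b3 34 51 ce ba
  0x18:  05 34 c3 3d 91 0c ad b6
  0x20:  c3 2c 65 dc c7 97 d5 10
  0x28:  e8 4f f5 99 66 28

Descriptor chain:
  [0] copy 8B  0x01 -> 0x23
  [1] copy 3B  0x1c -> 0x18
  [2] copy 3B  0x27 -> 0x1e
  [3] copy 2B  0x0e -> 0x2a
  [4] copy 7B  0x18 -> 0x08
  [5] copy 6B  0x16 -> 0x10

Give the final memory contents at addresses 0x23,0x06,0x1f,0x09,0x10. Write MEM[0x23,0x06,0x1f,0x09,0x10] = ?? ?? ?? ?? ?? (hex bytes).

MEM[0x23,0x06,0x1f,0x09,0x10] = 52 3c 3c 0c ce

  after D0: wrote 8B at 0x23 = 524357fab73cb854
  after D1: wrote 3B at 0x18 = 910cad
  after D2: wrote 3B at 0x1e = b73cb8
  after D3: wrote 2B at 0x2a = 0fa9
  after D4: wrote 7B at 0x08 = 910cad3d910cb7
  after D5: wrote 6B at 0x10 = ceba910cad3d
query mem[0x23]=0x52, mem[0x06]=0x3c, mem[0x1f]=0x3c, mem[0x09]=0x0c, mem[0x10]=0xce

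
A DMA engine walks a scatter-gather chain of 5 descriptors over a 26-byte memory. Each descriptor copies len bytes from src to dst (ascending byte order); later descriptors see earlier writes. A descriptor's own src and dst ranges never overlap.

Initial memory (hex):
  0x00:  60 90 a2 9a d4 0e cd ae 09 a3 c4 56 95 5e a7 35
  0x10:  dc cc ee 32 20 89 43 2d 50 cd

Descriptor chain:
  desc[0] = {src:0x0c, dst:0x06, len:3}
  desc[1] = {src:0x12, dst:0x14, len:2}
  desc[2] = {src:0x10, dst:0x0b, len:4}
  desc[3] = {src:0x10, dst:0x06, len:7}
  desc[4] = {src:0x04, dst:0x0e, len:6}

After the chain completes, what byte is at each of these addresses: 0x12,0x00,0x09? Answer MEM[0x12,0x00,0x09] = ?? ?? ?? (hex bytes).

[0] 0x0c->0x06 len=3 : 95 5e a7
[1] 0x12->0x14 len=2 : ee 32
[2] 0x10->0x0b len=4 : dc cc ee 32
[3] 0x10->0x06 len=7 : dc cc ee 32 ee 32 43
[4] 0x04->0x0e len=6 : d4 0e dc cc ee 32
query mem[0x12]=0xee, mem[0x00]=0x60, mem[0x09]=0x32

MEM[0x12,0x00,0x09] = ee 60 32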